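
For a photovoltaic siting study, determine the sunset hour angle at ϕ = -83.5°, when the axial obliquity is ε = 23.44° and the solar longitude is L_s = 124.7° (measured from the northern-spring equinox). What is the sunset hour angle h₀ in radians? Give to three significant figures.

h₀ = 0.00 rad

Solar declination: sin δ = sin ε · sin L_s = sin 23.44° × sin 124.7° = 0.32704, so δ = +19.089°.
cos h₀ = −tan ϕ · tan δ = 3.0374 ≥ 1, so the Sun never rises (polar night) and h₀ = 0.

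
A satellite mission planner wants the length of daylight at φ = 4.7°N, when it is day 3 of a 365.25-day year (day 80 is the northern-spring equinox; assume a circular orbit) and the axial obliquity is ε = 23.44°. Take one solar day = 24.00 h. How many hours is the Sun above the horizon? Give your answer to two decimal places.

Solar longitude: λ_s = 360° × (3 − 80)/365.25 = -75.893°, i.e. -75.893° + 360° = 284.107°.
sin δ = sin 23.44° × sin 284.107° = -0.38579, so δ = -22.693°.
cos H₀ = −tan φ · tan δ = −tan(+4.7°) × tan(-22.693°) = 0.0344, so H₀ = 1.5364 rad = 88.03°.
Daylight = 2H₀/(2π) × 24.00 h = (1.5364/π) × 24.00 = 11.74 h.

11.74 h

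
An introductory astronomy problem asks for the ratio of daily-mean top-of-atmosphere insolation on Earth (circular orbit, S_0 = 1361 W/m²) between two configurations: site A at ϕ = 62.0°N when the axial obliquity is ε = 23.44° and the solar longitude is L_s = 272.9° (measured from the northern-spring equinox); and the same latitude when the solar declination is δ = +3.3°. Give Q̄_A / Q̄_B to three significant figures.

Q̄_A / Q̄_B ≈ 0.0596

— Configuration A (ϕ=+62.0°):
Solar declination: sin δ = sin ε · sin L_s = sin 23.44° × sin 272.9° = -0.39728, so δ = -23.408°.
cos h₀ = −tan(+62.0°) tan(-23.408°) = 0.8142, h₀ = 0.6195 rad.
Bracket: h₀ sin ϕ sin δ + cos ϕ cos δ sin h₀ = 0.6195×0.88295×-0.39728 + 0.46947×0.91770×0.58061 = -0.217307 + 0.250146 = 0.032839.
Q̄ = (S_0/π) × [bracket] = (1361/π) × 0.032839 = 14.227 W/m².
— Configuration B (ϕ=+62.0°):
cos h₀ = −tan(+62.0°) tan(+3.300°) = -0.1084, h₀ = 1.6795 rad.
Bracket: h₀ sin ϕ sin δ + cos ϕ cos δ sin h₀ = 1.6795×0.88295×0.05756 + 0.46947×0.99834×0.99410 = 0.085357 + 0.465925 = 0.551282.
Q̄ = (S_0/π) × [bracket] = (1361/π) × 0.551282 = 238.83 W/m².
Ratio Q̄_A / Q̄_B = 14.227 / 238.83 = 0.05957.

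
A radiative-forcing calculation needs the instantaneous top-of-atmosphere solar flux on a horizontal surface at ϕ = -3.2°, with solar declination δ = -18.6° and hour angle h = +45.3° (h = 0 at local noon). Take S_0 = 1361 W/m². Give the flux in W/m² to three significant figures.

cos θ_z = sin ϕ sin δ + cos ϕ cos δ cos h = 0.017805 + 0.665616 = 0.683421.
Flux = S_0 · cos θ_z = 1361 × 0.683421 = 930.1 W/m².

930 W/m²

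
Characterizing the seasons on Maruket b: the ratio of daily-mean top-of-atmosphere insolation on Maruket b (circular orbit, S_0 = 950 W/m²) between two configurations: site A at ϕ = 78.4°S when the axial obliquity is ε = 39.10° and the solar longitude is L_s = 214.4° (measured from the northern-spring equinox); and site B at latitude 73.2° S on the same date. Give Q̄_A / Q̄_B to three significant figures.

Q̄_A / Q̄_B ≈ 1.02

— Configuration A (ϕ=-78.4°):
Solar declination: sin δ = sin ε · sin L_s = sin 39.10° × sin 214.4° = -0.35631, so δ = -20.874°.
cos h₀ = −tan(-78.4°) tan(-20.874°) = -1.8577 ≤ −1 ⇒ polar day, h₀ = π.
Bracket: h₀ sin ϕ sin δ + cos ϕ cos δ sin h₀ = 3.1416×-0.97958×-0.35631 + 0.20108×0.93437×0.00000 = 1.096526 + 0.000000 = 1.096526.
Q̄ = (S_0/π) × [bracket] = (950/π) × 1.096526 = 331.58 W/m².
— Configuration B (ϕ=-73.2°):
cos h₀ = −tan(-73.2°) tan(-20.874°) = -1.2631 ≤ −1 ⇒ polar day, h₀ = π.
Bracket: h₀ sin ϕ sin δ + cos ϕ cos δ sin h₀ = 3.1416×-0.95732×-0.35631 + 0.28903×0.93437×0.00000 = 1.071608 + 0.000000 = 1.071608.
Q̄ = (S_0/π) × [bracket] = (950/π) × 1.071608 = 324.05 W/m².
Ratio Q̄_A / Q̄_B = 331.58 / 324.05 = 1.023.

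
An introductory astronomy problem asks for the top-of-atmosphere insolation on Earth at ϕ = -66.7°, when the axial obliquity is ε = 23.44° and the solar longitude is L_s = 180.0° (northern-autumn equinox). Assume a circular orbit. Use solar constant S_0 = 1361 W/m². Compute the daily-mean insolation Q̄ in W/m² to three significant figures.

Solar declination: sin δ = sin ε · sin L_s = sin 23.44° × sin 180.0° = 0.00000, so δ = +0.000°.
cos h₀ = −tan(-66.7°) tan(+0.000°) = 0.0000, h₀ = 1.5708 rad.
Bracket: h₀ sin ϕ sin δ + cos ϕ cos δ sin h₀ = 1.5708×-0.91845×0.00000 + 0.39555×1.00000×1.00000 = -0.000000 + 0.395550 = 0.395550.
Q̄ = (S_0/π) × [bracket] = (1361/π) × 0.395550 = 171.4 W/m².

Q̄ ≈ 171 W/m²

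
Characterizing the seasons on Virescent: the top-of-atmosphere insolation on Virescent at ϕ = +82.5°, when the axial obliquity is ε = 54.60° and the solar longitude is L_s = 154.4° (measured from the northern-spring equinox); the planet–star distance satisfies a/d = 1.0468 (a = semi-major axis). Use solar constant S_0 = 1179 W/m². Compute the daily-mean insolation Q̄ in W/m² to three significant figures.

Solar declination: sin δ = sin ε · sin L_s = sin 54.60° × sin 154.4° = 0.35221, so δ = +20.622°.
cos h₀ = −tan(+82.5°) tan(+20.622°) = -2.8584 ≤ −1 ⇒ polar day, h₀ = π.
Bracket: h₀ sin ϕ sin δ + cos ϕ cos δ sin h₀ = 3.1416×0.99144×0.35221 + 0.13053×0.93592×0.00000 = 1.097031 + 0.000000 = 1.097031.
Inverse-square distance factor (a/d)² = 1.0468² = 1.095790.
Q̄ = (S_0/π) × 1.095790 × [bracket] = (1179/π) × 1.095790 × 1.097031 = 451.1 W/m².

Q̄ ≈ 451 W/m²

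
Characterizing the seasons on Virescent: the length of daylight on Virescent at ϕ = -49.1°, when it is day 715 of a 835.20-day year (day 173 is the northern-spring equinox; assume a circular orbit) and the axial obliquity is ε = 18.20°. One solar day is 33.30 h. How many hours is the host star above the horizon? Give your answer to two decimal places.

19.88 h

Solar longitude: L_s = 360° × (715 − 173)/835.20 = 233.621°.
sin δ = sin 18.20° × sin 233.621° = -0.25146, so δ = -14.564°.
cos h₀ = −tan ϕ · tan δ = −tan(-49.1°) × tan(-14.564°) = -0.2999, so h₀ = 1.8754 rad = 107.45°.
Daylight = 2h₀/(2π) × 33.30 h = (1.8754/π) × 33.30 = 19.88 h.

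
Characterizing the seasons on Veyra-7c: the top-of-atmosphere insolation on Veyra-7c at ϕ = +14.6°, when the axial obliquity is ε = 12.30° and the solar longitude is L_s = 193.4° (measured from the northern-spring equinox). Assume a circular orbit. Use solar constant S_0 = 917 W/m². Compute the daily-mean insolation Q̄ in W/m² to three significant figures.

Solar declination: sin δ = sin ε · sin L_s = sin 12.30° × sin 193.4° = -0.04937, so δ = -2.830°.
cos h₀ = −tan(+14.6°) tan(-2.830°) = 0.0129, h₀ = 1.5579 rad.
Bracket: h₀ sin ϕ sin δ + cos ϕ cos δ sin h₀ = 1.5579×0.25207×-0.04937 + 0.96771×0.99878×0.99992 = -0.019388 + 0.966452 = 0.947064.
Q̄ = (S_0/π) × [bracket] = (917/π) × 0.947064 = 276.4 W/m².

Q̄ ≈ 276 W/m²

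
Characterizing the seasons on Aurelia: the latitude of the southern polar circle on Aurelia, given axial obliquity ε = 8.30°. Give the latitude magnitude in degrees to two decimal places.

The polar circle is the lowest latitude that experiences at least one full rotation of continuous darkness at the northern-summer solstice; it lies at |φ| = 90° − ε = 90° − 8.30° = 81.70°.

81.70°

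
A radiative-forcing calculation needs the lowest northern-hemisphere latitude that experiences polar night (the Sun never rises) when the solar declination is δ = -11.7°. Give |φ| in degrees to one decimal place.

|φ| = 78.3°

Polar night requires cos H₀ = −tan φ tan δ ≥ 1, i.e. tan φ tan δ ≤ −1.
The boundary is |tan φ| · |tan δ| = 1, so |φ| = 90° − |δ| = 90° − 11.7° = 78.3° in the northern hemisphere.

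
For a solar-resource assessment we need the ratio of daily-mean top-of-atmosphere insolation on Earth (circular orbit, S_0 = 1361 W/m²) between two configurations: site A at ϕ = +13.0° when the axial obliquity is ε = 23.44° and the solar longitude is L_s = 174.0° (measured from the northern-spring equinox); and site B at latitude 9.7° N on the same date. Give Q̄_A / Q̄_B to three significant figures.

Q̄_A / Q̄_B ≈ 0.992

— Configuration A (ϕ=+13.0°):
Solar declination: sin δ = sin ε · sin L_s = sin 23.44° × sin 174.0° = 0.04158, so δ = +2.383°.
cos h₀ = −tan(+13.0°) tan(+2.383°) = -0.0096, h₀ = 1.5804 rad.
Bracket: h₀ sin ϕ sin δ + cos ϕ cos δ sin h₀ = 1.5804×0.22495×0.04158 + 0.97437×0.99914×0.99995 = 0.014782 + 0.973483 = 0.988265.
Q̄ = (S_0/π) × [bracket] = (1361/π) × 0.988265 = 428.14 W/m².
— Configuration B (ϕ=+9.7°):
cos h₀ = −tan(+9.7°) tan(+2.383°) = -0.0071, h₀ = 1.5779 rad.
Bracket: h₀ sin ϕ sin δ + cos ϕ cos δ sin h₀ = 1.5779×0.16849×0.04158 + 0.98570×0.99914×0.99997 = 0.011054 + 0.984823 = 0.995877.
Q̄ = (S_0/π) × [bracket] = (1361/π) × 0.995877 = 431.43 W/m².
Ratio Q̄_A / Q̄_B = 428.14 / 431.43 = 0.9924.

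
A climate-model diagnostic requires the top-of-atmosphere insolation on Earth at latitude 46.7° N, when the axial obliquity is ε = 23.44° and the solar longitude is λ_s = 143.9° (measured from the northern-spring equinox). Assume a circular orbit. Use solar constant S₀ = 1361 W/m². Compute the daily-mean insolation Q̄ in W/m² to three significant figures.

Solar declination: sin δ = sin ε · sin λ_s = sin 23.44° × sin 143.9° = 0.23438, so δ = +13.555°.
cos H₀ = −tan(+46.7°) tan(+13.555°) = -0.2558, H₀ = 1.8295 rad.
Bracket: H₀ sin φ sin δ + cos φ cos δ sin H₀ = 1.8295×0.72777×0.23438 + 0.68582×0.97215×0.96672 = 0.312066 + 0.644531 = 0.956597.
Q̄ = (S₀/π) × [bracket] = (1361/π) × 0.956597 = 414.4 W/m².

Q̄ ≈ 414 W/m²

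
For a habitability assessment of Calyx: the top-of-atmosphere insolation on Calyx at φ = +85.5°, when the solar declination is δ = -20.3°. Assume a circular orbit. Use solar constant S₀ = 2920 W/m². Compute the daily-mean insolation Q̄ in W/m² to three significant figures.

cos H₀ = −tan(+85.5°) tan(-20.300°) = 4.7002 ≥ 1 ⇒ polar night, H₀ = 0 and Q̄ = 0.

Q̄ ≈ 0.00 W/m²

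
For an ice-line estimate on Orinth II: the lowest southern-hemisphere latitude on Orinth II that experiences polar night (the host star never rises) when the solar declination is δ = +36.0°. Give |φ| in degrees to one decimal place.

|φ| = 54.0°

Polar night requires cos H₀ = −tan φ tan δ ≥ 1, i.e. tan φ tan δ ≤ −1.
The boundary is |tan φ| · |tan δ| = 1, so |φ| = 90° − |δ| = 90° − 36.0° = 54.0° in the southern hemisphere.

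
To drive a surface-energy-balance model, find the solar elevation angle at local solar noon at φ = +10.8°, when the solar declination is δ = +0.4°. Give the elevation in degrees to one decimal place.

At local noon the hour angle is zero, so the zenith angle equals |φ − δ| = |+10.8° − (+0.400°)| = 10.400°.
Elevation = 90° − 10.400° = 79.6°.

79.6°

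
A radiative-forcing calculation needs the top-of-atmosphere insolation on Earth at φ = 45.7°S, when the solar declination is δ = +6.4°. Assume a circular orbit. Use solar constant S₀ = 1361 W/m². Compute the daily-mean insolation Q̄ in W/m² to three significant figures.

Q̄ ≈ 248 W/m²

cos H₀ = −tan(-45.7°) tan(+6.400°) = 0.1149, H₀ = 1.4556 rad.
Bracket: H₀ sin φ sin δ + cos φ cos δ sin H₀ = 1.4556×-0.71569×0.11147 + 0.69842×0.99377×0.99337 = -0.116125 + 0.689467 = 0.573342.
Q̄ = (S₀/π) × [bracket] = (1361/π) × 0.573342 = 248.4 W/m².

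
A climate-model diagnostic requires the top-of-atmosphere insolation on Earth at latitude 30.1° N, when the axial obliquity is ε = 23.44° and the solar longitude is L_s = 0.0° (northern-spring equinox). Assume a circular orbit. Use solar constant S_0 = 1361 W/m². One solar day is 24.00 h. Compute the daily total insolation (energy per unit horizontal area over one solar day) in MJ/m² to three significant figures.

32.4 MJ/m²

Solar declination: sin δ = sin ε · sin L_s = sin 23.44° × sin 0.0° = 0.00000, so δ = +0.000°.
cos h₀ = −tan(+30.1°) tan(+0.000°) = -0.0000, h₀ = 1.5708 rad.
Bracket: h₀ sin ϕ sin δ + cos ϕ cos δ sin h₀ = 1.5708×0.50151×0.00000 + 0.86515×1.00000×1.00000 = 0.000000 + 0.865150 = 0.865150.
Q̄ = (S_0/π) × [bracket] = (1361/π) × 0.865150 = 374.80 W/m².
Daily total = Q̄ × 24.00 h × 3600 s/h = 374.80 × 24.00 × 3600 / 10⁶ = 32.38 MJ/m².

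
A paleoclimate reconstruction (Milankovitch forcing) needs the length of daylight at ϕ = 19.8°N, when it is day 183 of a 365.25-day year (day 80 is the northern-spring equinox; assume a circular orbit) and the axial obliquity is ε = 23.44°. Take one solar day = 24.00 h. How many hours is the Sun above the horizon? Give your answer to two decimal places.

Solar longitude: L_s = 360° × (183 − 80)/365.25 = 101.520°.
sin δ = sin 23.44° × sin 101.520° = 0.38978, so δ = +22.941°.
cos h₀ = −tan ϕ · tan δ = −tan(+19.8°) × tan(+22.941°) = -0.1524, so h₀ = 1.7238 rad = 98.76°.
Daylight = 2h₀/(2π) × 24.00 h = (1.7238/π) × 24.00 = 13.17 h.

13.17 h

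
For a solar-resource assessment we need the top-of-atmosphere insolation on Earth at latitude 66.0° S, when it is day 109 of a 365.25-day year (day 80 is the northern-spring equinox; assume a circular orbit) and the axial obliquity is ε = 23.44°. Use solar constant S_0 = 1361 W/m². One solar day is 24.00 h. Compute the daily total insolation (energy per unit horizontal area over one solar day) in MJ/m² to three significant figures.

6.16 MJ/m²

Solar longitude: L_s = 360° × (109 − 80)/365.25 = 28.583°.
sin δ = sin 23.44° × sin 28.583° = 0.19032, so δ = +10.971°.
cos h₀ = −tan(-66.0°) tan(+10.971°) = 0.4354, h₀ = 1.1203 rad.
Bracket: h₀ sin ϕ sin δ + cos ϕ cos δ sin h₀ = 1.1203×-0.91355×0.19032 + 0.40674×0.98172×0.90023 = -0.194783 + 0.359466 = 0.164683.
Q̄ = (S_0/π) × [bracket] = (1361/π) × 0.164683 = 71.344 W/m².
Daily total = Q̄ × 24.00 h × 3600 s/h = 71.344 × 24.00 × 3600 / 10⁶ = 6.164 MJ/m².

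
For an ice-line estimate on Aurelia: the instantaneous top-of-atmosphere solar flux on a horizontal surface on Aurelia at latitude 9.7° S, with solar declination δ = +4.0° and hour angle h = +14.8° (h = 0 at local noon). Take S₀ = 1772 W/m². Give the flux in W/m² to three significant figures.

1.66e+03 W/m²

cos θ_z = sin φ sin δ + cos φ cos δ cos h = -0.011753 + 0.950680 = 0.938927.
Flux = S₀ · cos θ_z = 1772 × 0.938927 = 1664 W/m².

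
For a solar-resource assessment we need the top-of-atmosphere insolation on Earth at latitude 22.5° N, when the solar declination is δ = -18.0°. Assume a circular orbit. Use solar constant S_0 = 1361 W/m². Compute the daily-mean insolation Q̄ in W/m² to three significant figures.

Q̄ ≈ 304 W/m²

cos h₀ = −tan(+22.5°) tan(-18.000°) = 0.1346, h₀ = 1.4358 rad.
Bracket: h₀ sin ϕ sin δ + cos ϕ cos δ sin h₀ = 1.4358×0.38268×-0.30902 + 0.92388×0.95106×0.99090 = -0.169792 + 0.870669 = 0.700877.
Q̄ = (S_0/π) × [bracket] = (1361/π) × 0.700877 = 303.6 W/m².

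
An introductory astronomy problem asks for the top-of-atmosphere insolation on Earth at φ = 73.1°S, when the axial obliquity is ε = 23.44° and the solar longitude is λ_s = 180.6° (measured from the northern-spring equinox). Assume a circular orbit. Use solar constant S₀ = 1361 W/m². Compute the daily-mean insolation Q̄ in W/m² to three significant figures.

Q̄ ≈ 129 W/m²

Solar declination: sin δ = sin ε · sin λ_s = sin 23.44° × sin 180.6° = -0.00417, so δ = -0.239°.
cos H₀ = −tan(-73.1°) tan(-0.239°) = -0.0137, H₀ = 1.5845 rad.
Bracket: H₀ sin φ sin δ + cos φ cos δ sin H₀ = 1.5845×-0.95681×-0.00417 + 0.29070×0.99999×0.99991 = 0.006322 + 0.290671 = 0.296993.
Q̄ = (S₀/π) × [bracket] = (1361/π) × 0.296993 = 128.7 W/m².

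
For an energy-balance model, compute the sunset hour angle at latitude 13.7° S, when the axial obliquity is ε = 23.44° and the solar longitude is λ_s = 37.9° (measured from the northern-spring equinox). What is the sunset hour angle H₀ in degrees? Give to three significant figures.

H₀ = 86.5°

Solar declination: sin δ = sin ε · sin λ_s = sin 23.44° × sin 37.9° = 0.24436, so δ = +14.144°.
cos H₀ = −tan φ · tan δ = −tan(-13.7°) × tan(+14.144°) = 0.0614, so H₀ = 1.5093 rad = 86.48°.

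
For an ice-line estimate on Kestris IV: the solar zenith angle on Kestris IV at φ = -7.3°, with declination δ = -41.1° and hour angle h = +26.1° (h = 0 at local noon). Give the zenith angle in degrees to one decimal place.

θ_z = 41.0°

cos θ_z = sin φ sin δ + cos φ cos δ cos h = 0.083529 + 0.671236 = 0.754765.
θ_z = arccos(0.754765) = 41.0°.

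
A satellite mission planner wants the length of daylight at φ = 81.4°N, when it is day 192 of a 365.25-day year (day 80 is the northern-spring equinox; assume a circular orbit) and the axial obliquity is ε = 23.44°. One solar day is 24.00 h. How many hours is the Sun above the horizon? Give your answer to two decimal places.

Solar longitude: λ_s = 360° × (192 − 80)/365.25 = 110.390°.
sin δ = sin 23.44° × sin 110.390° = 0.37286, so δ = +21.892°.
Sunrise equation: cos H₀ = −tan φ · tan δ = -2.6571 ≤ −1, so the Sun never sets (polar day) and H₀ = π.
Daylight = 2H₀/(2π) × 24.00 h = (3.1416/π) × 24.00 = 24.00 h.

24.00 h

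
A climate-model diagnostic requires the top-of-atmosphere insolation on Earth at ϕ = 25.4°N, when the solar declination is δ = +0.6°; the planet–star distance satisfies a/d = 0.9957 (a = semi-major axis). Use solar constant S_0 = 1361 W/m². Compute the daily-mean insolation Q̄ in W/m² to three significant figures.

cos h₀ = −tan(+25.4°) tan(+0.600°) = -0.0050, h₀ = 1.5758 rad.
Bracket: h₀ sin ϕ sin δ + cos ϕ cos δ sin h₀ = 1.5758×0.42894×0.01047 + 0.90334×0.99995×0.99999 = 0.007077 + 0.903286 = 0.910363.
Inverse-square distance factor (a/d)² = 0.9957² = 0.991418.
Q̄ = (S_0/π) × 0.991418 × [bracket] = (1361/π) × 0.991418 × 0.910363 = 391.0 W/m².

Q̄ ≈ 391 W/m²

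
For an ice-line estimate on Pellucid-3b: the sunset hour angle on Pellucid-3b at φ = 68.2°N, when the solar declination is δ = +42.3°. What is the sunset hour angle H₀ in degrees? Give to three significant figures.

H₀ = 180°

Sunrise equation: cos H₀ = −tan φ · tan δ = -2.2750 ≤ −1, so the host star never sets (polar day) and H₀ = π.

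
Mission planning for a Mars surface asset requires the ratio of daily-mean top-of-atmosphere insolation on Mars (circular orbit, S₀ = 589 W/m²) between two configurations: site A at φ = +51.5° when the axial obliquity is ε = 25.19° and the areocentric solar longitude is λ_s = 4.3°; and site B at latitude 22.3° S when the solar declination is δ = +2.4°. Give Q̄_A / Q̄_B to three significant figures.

— Configuration A (φ=+51.5°):
sin δ = sin 25.19° × sin 4.3° = 0.03191, so δ = +1.829°.
cos H₀ = −tan(+51.5°) tan(+1.829°) = -0.0401, H₀ = 1.6109 rad.
Bracket: H₀ sin φ sin δ + cos φ cos δ sin H₀ = 1.6109×0.78261×0.03191 + 0.62251×0.99949×0.99919 = 0.040229 + 0.621689 = 0.661918.
Q̄ = (S₀/π) × [bracket] = (589/π) × 0.661918 = 124.10 W/m².
— Configuration B (φ=-22.3°):
cos H₀ = −tan(-22.3°) tan(+2.400°) = 0.0172, H₀ = 1.5536 rad.
Bracket: H₀ sin φ sin δ + cos φ cos δ sin H₀ = 1.5536×-0.37946×0.04188 + 0.92521×0.99912×0.99985 = -0.024689 + 0.924257 = 0.899568.
Q̄ = (S₀/π) × [bracket] = (589/π) × 0.899568 = 168.66 W/m².
Ratio Q̄_A / Q̄_B = 124.10 / 168.66 = 0.7358.

Q̄_A / Q̄_B ≈ 0.736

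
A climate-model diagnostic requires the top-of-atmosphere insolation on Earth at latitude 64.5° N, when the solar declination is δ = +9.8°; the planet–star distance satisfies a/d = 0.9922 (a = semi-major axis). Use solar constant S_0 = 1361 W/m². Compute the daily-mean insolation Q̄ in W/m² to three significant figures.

Q̄ ≈ 296 W/m²

cos h₀ = −tan(+64.5°) tan(+9.800°) = -0.3621, h₀ = 1.9414 rad.
Bracket: h₀ sin ϕ sin δ + cos ϕ cos δ sin h₀ = 1.9414×0.90259×0.17021 + 0.43051×0.98541×0.93213 = 0.298257 + 0.395436 = 0.693693.
Inverse-square distance factor (a/d)² = 0.9922² = 0.984461.
Q̄ = (S_0/π) × 0.984461 × [bracket] = (1361/π) × 0.984461 × 0.693693 = 295.9 W/m².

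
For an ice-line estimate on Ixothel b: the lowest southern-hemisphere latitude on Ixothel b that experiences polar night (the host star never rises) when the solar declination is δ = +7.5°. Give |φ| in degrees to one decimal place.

|φ| = 82.5°

Polar night requires cos H₀ = −tan φ tan δ ≥ 1, i.e. tan φ tan δ ≤ −1.
The boundary is |tan φ| · |tan δ| = 1, so |φ| = 90° − |δ| = 90° − 7.5° = 82.5° in the southern hemisphere.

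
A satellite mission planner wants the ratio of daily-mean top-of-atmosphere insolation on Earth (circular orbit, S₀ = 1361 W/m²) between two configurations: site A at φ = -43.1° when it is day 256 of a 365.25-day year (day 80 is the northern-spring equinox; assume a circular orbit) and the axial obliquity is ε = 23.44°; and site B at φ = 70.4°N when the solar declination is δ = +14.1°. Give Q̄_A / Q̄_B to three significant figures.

Q̄_A / Q̄_B ≈ 0.884

— Configuration A (φ=-43.1°):
Solar longitude: λ_s = 360° × (256 − 80)/365.25 = 173.470°.
sin δ = sin 23.44° × sin 173.470° = 0.04524, so δ = +2.593°.
cos H₀ = −tan(-43.1°) tan(+2.593°) = 0.0424, H₀ = 1.5284 rad.
Bracket: H₀ sin φ sin δ + cos φ cos δ sin H₀ = 1.5284×-0.68327×0.04524 + 0.73016×0.99898×0.99910 = -0.047245 + 0.728759 = 0.681514.
Q̄ = (S₀/π) × [bracket] = (1361/π) × 0.681514 = 295.25 W/m².
— Configuration B (φ=+70.4°):
cos H₀ = −tan(+70.4°) tan(+14.100°) = -0.7054, H₀ = 2.3538 rad.
Bracket: H₀ sin φ sin δ + cos φ cos δ sin H₀ = 2.3538×0.94206×0.24362 + 0.33545×0.96987×0.70881 = 0.540208 + 0.230606 = 0.770814.
Q̄ = (S₀/π) × [bracket] = (1361/π) × 0.770814 = 333.93 W/m².
Ratio Q̄_A / Q̄_B = 295.25 / 333.93 = 0.8842.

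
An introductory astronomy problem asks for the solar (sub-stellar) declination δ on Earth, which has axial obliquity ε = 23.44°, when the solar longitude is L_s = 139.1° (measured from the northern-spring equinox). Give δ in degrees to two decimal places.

sin δ = sin ε · sin L_s = sin 23.44° × sin 139.1° = 0.260448.
δ = arcsin(0.260448) = +15.10°.

δ = +15.10°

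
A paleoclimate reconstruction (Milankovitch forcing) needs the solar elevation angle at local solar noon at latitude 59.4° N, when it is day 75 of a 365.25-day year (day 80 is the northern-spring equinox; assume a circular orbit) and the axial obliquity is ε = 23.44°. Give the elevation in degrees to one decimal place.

Solar longitude: λ_s = 360° × (75 − 80)/365.25 = -4.928°, i.e. -4.928° + 360° = 355.072°.
sin δ = sin 23.44° × sin 355.072° = -0.03417, so δ = -1.958°.
At local noon the hour angle is zero, so the zenith angle equals |φ − δ| = |+59.4° − (-1.958°)| = 61.358°.
Elevation = 90° − 61.358° = 28.6°.

28.6°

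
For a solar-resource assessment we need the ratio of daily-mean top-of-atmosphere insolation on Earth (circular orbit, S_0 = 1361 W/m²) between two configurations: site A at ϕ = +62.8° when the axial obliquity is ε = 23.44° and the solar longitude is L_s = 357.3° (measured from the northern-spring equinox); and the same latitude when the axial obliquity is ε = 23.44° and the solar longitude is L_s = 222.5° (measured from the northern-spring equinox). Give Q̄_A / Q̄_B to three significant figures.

— Configuration A (ϕ=+62.8°):
Solar declination: sin δ = sin ε · sin L_s = sin 23.44° × sin 357.3° = -0.01874, so δ = -1.074°.
cos h₀ = −tan(+62.8°) tan(-1.074°) = 0.0365, h₀ = 1.5343 rad.
Bracket: h₀ sin ϕ sin δ + cos ϕ cos δ sin h₀ = 1.5343×0.88942×-0.01874 + 0.45710×0.99982×0.99933 = -0.025573 + 0.456712 = 0.431139.
Q̄ = (S_0/π) × [bracket] = (1361/π) × 0.431139 = 186.78 W/m².
— Configuration B (ϕ=+62.8°):
Solar declination: sin δ = sin ε · sin L_s = sin 23.44° × sin 222.5° = -0.26874, so δ = -15.589°.
cos h₀ = −tan(+62.8°) tan(-15.589°) = 0.5429, h₀ = 0.9969 rad.
Bracket: h₀ sin ϕ sin δ + cos ϕ cos δ sin h₀ = 0.9969×0.88942×-0.26874 + 0.45710×0.96321×0.83981 = -0.238282 + 0.369754 = 0.131472.
Q̄ = (S_0/π) × [bracket] = (1361/π) × 0.131472 = 56.956 W/m².
Ratio Q̄_A / Q̄_B = 186.78 / 56.956 = 3.279.

Q̄_A / Q̄_B ≈ 3.28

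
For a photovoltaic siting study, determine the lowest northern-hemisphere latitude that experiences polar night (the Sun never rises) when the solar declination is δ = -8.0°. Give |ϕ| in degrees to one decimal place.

Polar night requires cos h₀ = −tan ϕ tan δ ≥ 1, i.e. tan ϕ tan δ ≤ −1.
The boundary is |tan ϕ| · |tan δ| = 1, so |ϕ| = 90° − |δ| = 90° − 8.0° = 82.0° in the northern hemisphere.

|ϕ| = 82.0°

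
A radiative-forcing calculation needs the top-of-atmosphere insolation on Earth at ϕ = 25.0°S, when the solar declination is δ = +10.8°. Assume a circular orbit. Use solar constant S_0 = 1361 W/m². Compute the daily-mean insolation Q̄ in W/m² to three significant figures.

cos h₀ = −tan(-25.0°) tan(+10.800°) = 0.0890, h₀ = 1.4817 rad.
Bracket: h₀ sin ϕ sin δ + cos ϕ cos δ sin h₀ = 1.4817×-0.42262×0.18738 + 0.90631×0.98229×0.99604 = -0.117337 + 0.886734 = 0.769397.
Q̄ = (S_0/π) × [bracket] = (1361/π) × 0.769397 = 333.3 W/m².

Q̄ ≈ 333 W/m²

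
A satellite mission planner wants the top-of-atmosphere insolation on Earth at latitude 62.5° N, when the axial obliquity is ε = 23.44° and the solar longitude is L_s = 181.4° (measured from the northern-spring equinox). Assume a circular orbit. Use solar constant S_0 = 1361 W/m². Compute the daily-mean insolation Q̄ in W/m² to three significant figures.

Q̄ ≈ 194 W/m²

Solar declination: sin δ = sin ε · sin L_s = sin 23.44° × sin 181.4° = -0.00972, so δ = -0.557°.
cos h₀ = −tan(+62.5°) tan(-0.557°) = 0.0187, h₀ = 1.5521 rad.
Bracket: h₀ sin ϕ sin δ + cos ϕ cos δ sin h₀ = 1.5521×0.88701×-0.00972 + 0.46175×0.99995×0.99983 = -0.013382 + 0.461648 = 0.448266.
Q̄ = (S_0/π) × [bracket] = (1361/π) × 0.448266 = 194.2 W/m².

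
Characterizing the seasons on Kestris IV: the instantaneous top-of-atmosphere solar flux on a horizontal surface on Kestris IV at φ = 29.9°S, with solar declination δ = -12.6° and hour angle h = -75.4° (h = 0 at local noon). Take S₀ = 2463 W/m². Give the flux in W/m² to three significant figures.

793 W/m²

cos θ_z = sin φ sin δ + cos φ cos δ cos h = 0.108742 + 0.213255 = 0.321997.
Flux = S₀ · cos θ_z = 2463 × 0.321997 = 793.1 W/m².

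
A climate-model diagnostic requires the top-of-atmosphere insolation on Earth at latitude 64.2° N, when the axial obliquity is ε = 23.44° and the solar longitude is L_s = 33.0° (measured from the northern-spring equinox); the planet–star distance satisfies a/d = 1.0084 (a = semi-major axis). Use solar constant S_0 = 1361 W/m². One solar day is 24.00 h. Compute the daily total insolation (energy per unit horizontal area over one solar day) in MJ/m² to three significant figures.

29.6 MJ/m²

Solar declination: sin δ = sin ε · sin L_s = sin 23.44° × sin 33.0° = 0.21665, so δ = +12.512°.
cos h₀ = −tan(+64.2°) tan(+12.512°) = -0.4591, h₀ = 2.0477 rad.
Bracket: h₀ sin ϕ sin δ + cos ϕ cos δ sin h₀ = 2.0477×0.90032×0.21665 + 0.43523×0.97625×0.88840 = 0.399413 + 0.377475 = 0.776888.
Inverse-square distance factor (a/d)² = 1.0084² = 1.016871.
Q̄ = (S_0/π) × 1.016871 × [bracket] = (1361/π) × 1.016871 × 0.776888 = 342.24 W/m².
Daily total = Q̄ × 24.00 h × 3600 s/h = 342.24 × 24.00 × 3600 / 10⁶ = 29.57 MJ/m².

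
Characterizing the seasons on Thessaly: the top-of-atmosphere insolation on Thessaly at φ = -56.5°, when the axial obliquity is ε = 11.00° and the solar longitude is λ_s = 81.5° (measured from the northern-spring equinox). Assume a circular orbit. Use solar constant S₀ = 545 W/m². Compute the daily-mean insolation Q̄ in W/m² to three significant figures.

Q̄ ≈ 55.1 W/m²

Solar declination: sin δ = sin ε · sin λ_s = sin 11.00° × sin 81.5° = 0.18871, so δ = +10.878°.
cos H₀ = −tan(-56.5°) tan(+10.878°) = 0.2903, H₀ = 1.2762 rad.
Bracket: H₀ sin φ sin δ + cos φ cos δ sin H₀ = 1.2762×-0.83389×0.18871 + 0.55194×0.98203×0.95693 = -0.200827 + 0.518677 = 0.317850.
Q̄ = (S₀/π) × [bracket] = (545/π) × 0.317850 = 55.14 W/m².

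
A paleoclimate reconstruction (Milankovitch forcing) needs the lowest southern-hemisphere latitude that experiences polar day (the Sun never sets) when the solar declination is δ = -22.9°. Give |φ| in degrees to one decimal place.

|φ| = 67.1°

Polar day requires cos H₀ = −tan φ tan δ ≤ −1, i.e. tan φ tan δ ≥ 1.
The boundary is |tan φ| · |tan δ| = 1, so |φ| = 90° − |δ| = 90° − 22.9° = 67.1° in the southern hemisphere.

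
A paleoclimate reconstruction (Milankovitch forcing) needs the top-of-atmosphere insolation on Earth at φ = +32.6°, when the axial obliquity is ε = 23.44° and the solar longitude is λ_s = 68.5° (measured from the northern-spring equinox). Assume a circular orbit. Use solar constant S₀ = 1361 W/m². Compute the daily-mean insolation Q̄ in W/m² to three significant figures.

Solar declination: sin δ = sin ε · sin λ_s = sin 23.44° × sin 68.5° = 0.37011, so δ = +21.722°.
cos H₀ = −tan(+32.6°) tan(+21.722°) = -0.2548, H₀ = 1.8284 rad.
Bracket: H₀ sin φ sin δ + cos φ cos δ sin H₀ = 1.8284×0.53877×0.37011 + 0.84245×0.92899×0.96700 = 0.364591 + 0.756801 = 1.121392.
Q̄ = (S₀/π) × [bracket] = (1361/π) × 1.121392 = 485.8 W/m².

Q̄ ≈ 486 W/m²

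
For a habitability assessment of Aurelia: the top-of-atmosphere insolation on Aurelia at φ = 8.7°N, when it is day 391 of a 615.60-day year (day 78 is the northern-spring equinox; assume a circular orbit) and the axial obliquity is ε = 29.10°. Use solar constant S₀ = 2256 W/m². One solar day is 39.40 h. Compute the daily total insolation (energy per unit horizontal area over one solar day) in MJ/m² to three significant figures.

Solar longitude: λ_s = 360° × (391 − 78)/615.60 = 183.041°.
sin δ = sin 29.10° × sin 183.041° = -0.02580, so δ = -1.478°.
cos H₀ = −tan(+8.7°) tan(-1.478°) = 0.0039, H₀ = 1.5668 rad.
Bracket: H₀ sin φ sin δ + cos φ cos δ sin H₀ = 1.5668×0.15126×-0.02580 + 0.98849×0.99967×0.99999 = -0.006114 + 0.988154 = 0.982040.
Q̄ = (S₀/π) × [bracket] = (2256/π) × 0.982040 = 705.21 W/m².
Daily total = Q̄ × 39.40 h × 3600 s/h = 705.21 × 39.40 × 3600 / 10⁶ = 100.0 MJ/m².

100 MJ/m²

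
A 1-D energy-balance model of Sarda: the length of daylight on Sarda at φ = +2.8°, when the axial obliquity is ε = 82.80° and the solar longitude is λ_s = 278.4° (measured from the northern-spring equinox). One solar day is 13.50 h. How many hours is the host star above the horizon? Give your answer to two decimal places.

5.66 h

Solar declination: sin δ = sin ε · sin λ_s = sin 82.80° × sin 278.4° = -0.98147, so δ = -78.953°.
cos H₀ = −tan φ · tan δ = −tan(+2.8°) × tan(-78.953°) = 0.2505, so H₀ = 1.3176 rad = 75.49°.
Daylight = 2H₀/(2π) × 13.50 h = (1.3176/π) × 13.50 = 5.66 h.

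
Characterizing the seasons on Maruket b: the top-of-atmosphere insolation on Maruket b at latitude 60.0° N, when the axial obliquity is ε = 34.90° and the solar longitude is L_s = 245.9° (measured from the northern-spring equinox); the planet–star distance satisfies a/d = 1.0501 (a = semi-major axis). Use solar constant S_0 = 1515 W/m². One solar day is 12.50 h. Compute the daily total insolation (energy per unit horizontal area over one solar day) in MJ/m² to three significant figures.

Solar declination: sin δ = sin ε · sin L_s = sin 34.90° × sin 245.9° = -0.52227, so δ = -31.485°.
cos h₀ = −tan(+60.0°) tan(-31.485°) = 1.0608 ≥ 1 ⇒ polar night, h₀ = 0 and Q̄ = 0.
Inverse-square distance factor (a/d)² = 1.0501² = 1.102710.
Daily total = Q̄ × 12.50 h × 3600 s/h = 0.00 MJ/m².

0.00 MJ/m²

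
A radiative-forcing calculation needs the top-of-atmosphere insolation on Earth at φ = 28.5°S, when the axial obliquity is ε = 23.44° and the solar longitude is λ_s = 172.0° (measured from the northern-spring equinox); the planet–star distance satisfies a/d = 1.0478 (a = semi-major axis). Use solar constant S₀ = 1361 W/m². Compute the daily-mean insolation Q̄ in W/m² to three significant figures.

Solar declination: sin δ = sin ε · sin λ_s = sin 23.44° × sin 172.0° = 0.05536, so δ = +3.174°.
cos H₀ = −tan(-28.5°) tan(+3.174°) = 0.0301, H₀ = 1.5407 rad.
Bracket: H₀ sin φ sin δ + cos φ cos δ sin H₀ = 1.5407×-0.47716×0.05536 + 0.87882×0.99847×0.99955 = -0.040698 + 0.877081 = 0.836383.
Inverse-square distance factor (a/d)² = 1.0478² = 1.097885.
Q̄ = (S₀/π) × 1.097885 × [bracket] = (1361/π) × 1.097885 × 0.836383 = 397.8 W/m².

Q̄ ≈ 398 W/m²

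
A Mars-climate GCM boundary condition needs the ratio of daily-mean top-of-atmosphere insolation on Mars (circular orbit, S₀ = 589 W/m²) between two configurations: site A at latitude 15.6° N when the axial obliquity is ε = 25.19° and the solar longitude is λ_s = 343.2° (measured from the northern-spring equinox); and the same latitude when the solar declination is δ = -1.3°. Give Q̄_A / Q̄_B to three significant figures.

— Configuration A (φ=+15.6°):
Solar declination: sin δ = sin ε · sin λ_s = sin 25.19° × sin 343.2° = -0.12302, so δ = -7.066°.
cos H₀ = −tan(+15.6°) tan(-7.066°) = 0.0346, H₀ = 1.5362 rad.
Bracket: H₀ sin φ sin δ + cos φ cos δ sin H₀ = 1.5362×0.26892×-0.12302 + 0.96316×0.99240×0.99940 = -0.050821 + 0.955266 = 0.904445.
Q̄ = (S₀/π) × [bracket] = (589/π) × 0.904445 = 169.57 W/m².
— Configuration B (φ=+15.6°):
cos H₀ = −tan(+15.6°) tan(-1.300°) = 0.0063, H₀ = 1.5645 rad.
Bracket: H₀ sin φ sin δ + cos φ cos δ sin H₀ = 1.5645×0.26892×-0.02269 + 0.96316×0.99974×0.99998 = -0.009546 + 0.962890 = 0.953344.
Q̄ = (S₀/π) × [bracket] = (589/π) × 0.953344 = 178.74 W/m².
Ratio Q̄_A / Q̄_B = 169.57 / 178.74 = 0.9487.

Q̄_A / Q̄_B ≈ 0.949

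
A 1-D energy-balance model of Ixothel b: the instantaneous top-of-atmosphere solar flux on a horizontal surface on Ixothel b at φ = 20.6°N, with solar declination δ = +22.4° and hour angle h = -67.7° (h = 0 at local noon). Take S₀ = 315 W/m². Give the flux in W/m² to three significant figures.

cos θ_z = sin φ sin δ + cos φ cos δ cos h = 0.134076 + 0.328393 = 0.462469.
Flux = S₀ · cos θ_z = 315 × 0.462469 = 145.7 W/m².

146 W/m²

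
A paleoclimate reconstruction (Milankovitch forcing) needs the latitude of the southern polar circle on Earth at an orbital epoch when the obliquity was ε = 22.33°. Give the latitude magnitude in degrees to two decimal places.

The polar circle is the lowest latitude that experiences at least one full rotation of continuous darkness at the northern-summer solstice; it lies at |φ| = 90° − ε = 90° − 22.33° = 67.67°.

67.67°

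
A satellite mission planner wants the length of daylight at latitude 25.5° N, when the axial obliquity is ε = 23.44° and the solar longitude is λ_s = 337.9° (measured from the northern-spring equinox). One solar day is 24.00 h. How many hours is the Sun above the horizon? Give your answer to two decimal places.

11.45 h

Solar declination: sin δ = sin ε · sin λ_s = sin 23.44° × sin 337.9° = -0.14966, so δ = -8.607°.
cos H₀ = −tan φ · tan δ = −tan(+25.5°) × tan(-8.607°) = 0.0722, so H₀ = 1.4985 rad = 85.86°.
Daylight = 2H₀/(2π) × 24.00 h = (1.4985/π) × 24.00 = 11.45 h.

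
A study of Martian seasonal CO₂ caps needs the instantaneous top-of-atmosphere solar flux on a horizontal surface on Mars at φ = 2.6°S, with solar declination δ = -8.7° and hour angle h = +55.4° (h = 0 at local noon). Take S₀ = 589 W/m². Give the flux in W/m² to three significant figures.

cos θ_z = sin φ sin δ + cos φ cos δ cos h = 0.006862 + 0.560732 = 0.567594.
Flux = S₀ · cos θ_z = 589 × 0.567594 = 334.3 W/m².

334 W/m²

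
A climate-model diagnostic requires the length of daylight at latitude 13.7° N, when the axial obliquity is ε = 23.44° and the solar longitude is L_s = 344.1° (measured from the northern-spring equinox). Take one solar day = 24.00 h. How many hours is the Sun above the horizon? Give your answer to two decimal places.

Solar declination: sin δ = sin ε · sin L_s = sin 23.44° × sin 344.1° = -0.10898, so δ = -6.256°.
cos h₀ = −tan ϕ · tan δ = −tan(+13.7°) × tan(-6.256°) = 0.0267, so h₀ = 1.5441 rad = 88.47°.
Daylight = 2h₀/(2π) × 24.00 h = (1.5441/π) × 24.00 = 11.80 h.

11.80 h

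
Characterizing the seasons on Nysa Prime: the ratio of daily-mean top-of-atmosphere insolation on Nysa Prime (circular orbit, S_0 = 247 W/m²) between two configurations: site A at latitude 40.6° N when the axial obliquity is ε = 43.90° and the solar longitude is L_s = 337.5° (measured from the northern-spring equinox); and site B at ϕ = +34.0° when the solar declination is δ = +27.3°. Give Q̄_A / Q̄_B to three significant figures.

— Configuration A (ϕ=+40.6°):
Solar declination: sin δ = sin ε · sin L_s = sin 43.90° × sin 337.5° = -0.26535, so δ = -15.388°.
cos h₀ = −tan(+40.6°) tan(-15.388°) = 0.2359, h₀ = 1.3327 rad.
Bracket: h₀ sin ϕ sin δ + cos ϕ cos δ sin h₀ = 1.3327×0.65077×-0.26535 + 0.75927×0.96415×0.97178 = -0.230133 + 0.711392 = 0.481259.
Q̄ = (S_0/π) × [bracket] = (247/π) × 0.481259 = 37.838 W/m².
— Configuration B (ϕ=+34.0°):
cos h₀ = −tan(+34.0°) tan(+27.300°) = -0.3481, h₀ = 1.9264 rad.
Bracket: h₀ sin ϕ sin δ + cos ϕ cos δ sin h₀ = 1.9264×0.55919×0.45865 + 0.82904×0.88862×0.93744 = 0.494069 + 0.690613 = 1.184682.
Q̄ = (S_0/π) × [bracket] = (247/π) × 1.184682 = 93.143 W/m².
Ratio Q̄_A / Q̄_B = 37.838 / 93.143 = 0.4062.

Q̄_A / Q̄_B ≈ 0.406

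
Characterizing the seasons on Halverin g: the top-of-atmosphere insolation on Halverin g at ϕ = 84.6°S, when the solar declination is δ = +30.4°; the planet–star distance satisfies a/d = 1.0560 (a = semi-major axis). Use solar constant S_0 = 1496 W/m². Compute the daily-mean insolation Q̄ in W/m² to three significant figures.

Q̄ ≈ 0.00 W/m²

cos h₀ = −tan(-84.6°) tan(+30.400°) = 6.2066 ≥ 1 ⇒ polar night, h₀ = 0 and Q̄ = 0.
Inverse-square distance factor (a/d)² = 1.0560² = 1.115136.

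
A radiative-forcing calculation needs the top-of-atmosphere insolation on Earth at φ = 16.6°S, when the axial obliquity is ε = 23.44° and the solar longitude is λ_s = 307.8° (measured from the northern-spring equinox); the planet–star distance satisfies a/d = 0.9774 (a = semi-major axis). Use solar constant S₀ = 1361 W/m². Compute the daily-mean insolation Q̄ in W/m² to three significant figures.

Q̄ ≈ 437 W/m²

Solar declination: sin δ = sin ε · sin λ_s = sin 23.44° × sin 307.8° = -0.31431, so δ = -18.319°.
cos H₀ = −tan(-16.6°) tan(-18.319°) = -0.0987, H₀ = 1.6697 rad.
Bracket: H₀ sin φ sin δ + cos φ cos δ sin H₀ = 1.6697×-0.28569×-0.31431 + 0.95832×0.94932×0.99512 = 0.149931 + 0.905313 = 1.055244.
Inverse-square distance factor (a/d)² = 0.9774² = 0.955311.
Q̄ = (S₀/π) × 0.955311 × [bracket] = (1361/π) × 0.955311 × 1.055244 = 436.7 W/m².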